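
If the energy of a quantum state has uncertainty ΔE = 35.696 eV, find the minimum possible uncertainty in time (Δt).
9.220 as

Using the energy-time uncertainty principle:
ΔEΔt ≥ ℏ/2

The minimum uncertainty in time is:
Δt_min = ℏ/(2ΔE)
Δt_min = (1.055e-34 J·s) / (2 × 5.719e-18 J)
Δt_min = 9.220e-18 s = 9.220 as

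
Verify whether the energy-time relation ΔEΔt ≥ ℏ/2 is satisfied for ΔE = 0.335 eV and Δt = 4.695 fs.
Yes, it satisfies the uncertainty relation.

Calculate the product ΔEΔt:
ΔE = 0.335 eV = 5.367e-20 J
ΔEΔt = (5.367e-20 J) × (4.695e-15 s)
ΔEΔt = 2.520e-34 J·s

Compare to the minimum allowed value ℏ/2:
ℏ/2 = 5.273e-35 J·s

Since ΔEΔt = 2.520e-34 J·s ≥ 5.273e-35 J·s = ℏ/2,
this satisfies the uncertainty relation.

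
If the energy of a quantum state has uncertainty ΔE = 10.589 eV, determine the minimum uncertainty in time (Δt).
31.080 as

Using the energy-time uncertainty principle:
ΔEΔt ≥ ℏ/2

The minimum uncertainty in time is:
Δt_min = ℏ/(2ΔE)
Δt_min = (1.055e-34 J·s) / (2 × 1.697e-18 J)
Δt_min = 3.108e-17 s = 31.080 as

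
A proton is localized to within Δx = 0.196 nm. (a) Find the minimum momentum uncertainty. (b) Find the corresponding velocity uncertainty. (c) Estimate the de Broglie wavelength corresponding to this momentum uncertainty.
(a) Δp_min = 2.690 × 10^-25 kg·m/s
(b) Δv_min = 160.839 m/s
(c) λ_dB = 2.463 nm

Step-by-step:

(a) From the uncertainty principle:
Δp_min = ℏ/(2Δx) = (1.055e-34 J·s)/(2 × 1.960e-10 m) = 2.690e-25 kg·m/s

(b) The velocity uncertainty:
Δv = Δp/m = (2.690e-25 kg·m/s)/(1.673e-27 kg) = 1.608e+02 m/s = 160.839 m/s

(c) The de Broglie wavelength for this momentum:
λ = h/p = (6.626e-34 J·s)/(2.690e-25 kg·m/s) = 2.463e-09 m = 2.463 nm

Note: The de Broglie wavelength is comparable to the localization size, as expected from wave-particle duality.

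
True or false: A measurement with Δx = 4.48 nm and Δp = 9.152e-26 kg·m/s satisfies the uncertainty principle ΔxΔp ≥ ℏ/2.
Yes, it satisfies the uncertainty principle.

Calculate the product ΔxΔp:
ΔxΔp = (4.480e-09 m) × (9.152e-26 kg·m/s)
ΔxΔp = 4.100e-34 J·s

Compare to the minimum allowed value ℏ/2:
ℏ/2 = 5.273e-35 J·s

Since ΔxΔp = 4.100e-34 J·s ≥ 5.273e-35 J·s = ℏ/2,
the measurement satisfies the uncertainty principle.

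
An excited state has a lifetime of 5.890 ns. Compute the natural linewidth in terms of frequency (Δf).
13.511 MHz

Using the energy-time uncertainty principle and E = hf:
ΔEΔt ≥ ℏ/2
hΔf·Δt ≥ ℏ/2

The minimum frequency uncertainty is:
Δf = ℏ/(2hτ) = 1/(4πτ)
Δf = 1/(4π × 5.890e-09 s)
Δf = 1.351e+07 Hz = 13.511 MHz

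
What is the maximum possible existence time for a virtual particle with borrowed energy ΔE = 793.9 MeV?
4.145 × 10^-25 s

Using the energy-time uncertainty principle:
ΔEΔt ≥ ℏ/2

For a virtual particle borrowing energy ΔE, the maximum lifetime is:
Δt_max = ℏ/(2ΔE)

Converting energy:
ΔE = 793.9 MeV = 1.272e-10 J

Δt_max = (1.055e-34 J·s) / (2 × 1.272e-10 J)
Δt_max = 4.145e-25 s = 4.145 × 10^-25 s

Virtual particles with higher borrowed energy exist for shorter times.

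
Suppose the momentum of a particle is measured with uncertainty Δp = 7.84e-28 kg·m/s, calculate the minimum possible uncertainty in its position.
67.256 nm

Using the Heisenberg uncertainty principle:
ΔxΔp ≥ ℏ/2

The minimum uncertainty in position is:
Δx_min = ℏ/(2Δp)
Δx_min = (1.055e-34 J·s) / (2 × 7.840e-28 kg·m/s)
Δx_min = 6.726e-08 m = 67.256 nm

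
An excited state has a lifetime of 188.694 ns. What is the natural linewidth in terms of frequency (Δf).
421.728 kHz

Using the energy-time uncertainty principle and E = hf:
ΔEΔt ≥ ℏ/2
hΔf·Δt ≥ ℏ/2

The minimum frequency uncertainty is:
Δf = ℏ/(2hτ) = 1/(4πτ)
Δf = 1/(4π × 1.887e-07 s)
Δf = 4.217e+05 Hz = 421.728 kHz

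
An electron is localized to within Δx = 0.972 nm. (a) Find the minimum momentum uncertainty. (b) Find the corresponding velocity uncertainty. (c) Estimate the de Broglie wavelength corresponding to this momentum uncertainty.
(a) Δp_min = 5.425 × 10^-26 kg·m/s
(b) Δv_min = 59.551 km/s
(c) λ_dB = 12.215 nm

Step-by-step:

(a) From the uncertainty principle:
Δp_min = ℏ/(2Δx) = (1.055e-34 J·s)/(2 × 9.720e-10 m) = 5.425e-26 kg·m/s

(b) The velocity uncertainty:
Δv = Δp/m = (5.425e-26 kg·m/s)/(9.109e-31 kg) = 5.955e+04 m/s = 59.551 km/s

(c) The de Broglie wavelength for this momentum:
λ = h/p = (6.626e-34 J·s)/(5.425e-26 kg·m/s) = 1.221e-08 m = 12.215 nm

Note: The de Broglie wavelength is comparable to the localization size, as expected from wave-particle duality.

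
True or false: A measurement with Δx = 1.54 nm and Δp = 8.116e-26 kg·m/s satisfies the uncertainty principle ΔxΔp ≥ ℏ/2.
Yes, it satisfies the uncertainty principle.

Calculate the product ΔxΔp:
ΔxΔp = (1.540e-09 m) × (8.116e-26 kg·m/s)
ΔxΔp = 1.250e-34 J·s

Compare to the minimum allowed value ℏ/2:
ℏ/2 = 5.273e-35 J·s

Since ΔxΔp = 1.250e-34 J·s ≥ 5.273e-35 J·s = ℏ/2,
the measurement satisfies the uncertainty principle.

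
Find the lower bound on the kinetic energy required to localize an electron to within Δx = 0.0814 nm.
1.438 eV

Localizing a particle requires giving it sufficient momentum uncertainty:

1. From uncertainty principle: Δp ≥ ℏ/(2Δx)
   Δp_min = (1.055e-34 J·s) / (2 × 8.140e-11 m)
   Δp_min = 6.478e-25 kg·m/s

2. This momentum uncertainty corresponds to kinetic energy:
   KE ≈ (Δp)²/(2m) = (6.478e-25)²/(2 × 9.109e-31 kg)
   KE = 2.303e-19 J = 1.438 eV

Tighter localization requires more energy.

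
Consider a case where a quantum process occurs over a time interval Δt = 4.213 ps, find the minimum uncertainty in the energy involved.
78.117 μeV

Using the energy-time uncertainty principle:
ΔEΔt ≥ ℏ/2

The minimum uncertainty in energy is:
ΔE_min = ℏ/(2Δt)
ΔE_min = (1.055e-34 J·s) / (2 × 4.213e-12 s)
ΔE_min = 1.252e-23 J = 78.117 μeV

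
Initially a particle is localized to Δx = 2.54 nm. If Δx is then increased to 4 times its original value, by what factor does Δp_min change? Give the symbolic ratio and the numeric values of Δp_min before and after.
Original Δp_min = 2.076 × 10^-26 kg·m/s; new Δp'_min = 5.190 × 10^-27 kg·m/s; ratio Δp'_min/Δp_min = 1/4.

From the uncertainty principle ΔxΔp ≥ ℏ/2, the minimum momentum uncertainty is Δp_min = ℏ/(2Δx).

Original (Δx = 2.54 nm = 2.540e-09 m):
Δp_min = (1.055e-34 J·s)/(2 × 2.540e-09 m) = 2.076e-26 kg·m/s

When Δx → 4Δx:
Δp'_min = ℏ/(2 × 4Δx) = (1/4) × ℏ/(2Δx) = (1/4) × Δp_min
Δp'_min = 1/4 × 2.076e-26 kg·m/s = 5.190e-27 kg·m/s

Since Δp_min ∝ 1/Δx, when Δx is increased to 4 times its original value, Δp_min decreases to 1/4 of its original value.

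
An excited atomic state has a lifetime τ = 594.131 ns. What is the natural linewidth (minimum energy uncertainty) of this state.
553.928 peV

Using the energy-time uncertainty principle:
ΔEΔt ≥ ℏ/2

The lifetime τ represents the time uncertainty Δt.
The natural linewidth (minimum energy uncertainty) is:

ΔE = ℏ/(2τ)
ΔE = (1.055e-34 J·s) / (2 × 5.941e-07 s)
ΔE = 8.875e-29 J = 553.928 peV

This natural linewidth limits the precision of spectroscopic measurements.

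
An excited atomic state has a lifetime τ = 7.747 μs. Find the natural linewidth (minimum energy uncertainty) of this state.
42.482 peV

Using the energy-time uncertainty principle:
ΔEΔt ≥ ℏ/2

The lifetime τ represents the time uncertainty Δt.
The natural linewidth (minimum energy uncertainty) is:

ΔE = ℏ/(2τ)
ΔE = (1.055e-34 J·s) / (2 × 7.747e-06 s)
ΔE = 6.806e-30 J = 42.482 peV

This natural linewidth limits the precision of spectroscopic measurements.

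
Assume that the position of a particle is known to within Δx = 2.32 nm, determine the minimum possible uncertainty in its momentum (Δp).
2.273 × 10^-26 kg·m/s

Using the Heisenberg uncertainty principle:
ΔxΔp ≥ ℏ/2

The minimum uncertainty in momentum is:
Δp_min = ℏ/(2Δx)
Δp_min = (1.055e-34 J·s) / (2 × 2.320e-09 m)
Δp_min = 2.273e-26 kg·m/s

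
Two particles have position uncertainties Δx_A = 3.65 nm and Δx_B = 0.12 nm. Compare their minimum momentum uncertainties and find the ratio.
Particle B has the larger minimum momentum uncertainty, by a factor of 30.42.

For each particle, the minimum momentum uncertainty is Δp_min = ℏ/(2Δx):

Particle A: Δp_A = ℏ/(2×3.650e-09 m) = 1.445e-26 kg·m/s
Particle B: Δp_B = ℏ/(2×1.200e-10 m) = 4.394e-25 kg·m/s

Ratio: Δp_B/Δp_A = 30.42

Since Δp_min ∝ 1/Δx, the particle with smaller position uncertainty (B) has larger momentum uncertainty.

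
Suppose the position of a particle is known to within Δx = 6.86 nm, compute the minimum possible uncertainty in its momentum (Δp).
7.686 × 10^-27 kg·m/s

Using the Heisenberg uncertainty principle:
ΔxΔp ≥ ℏ/2

The minimum uncertainty in momentum is:
Δp_min = ℏ/(2Δx)
Δp_min = (1.055e-34 J·s) / (2 × 6.860e-09 m)
Δp_min = 7.686e-27 kg·m/s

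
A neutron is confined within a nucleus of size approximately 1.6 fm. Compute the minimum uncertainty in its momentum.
3.296 × 10^-20 kg·m/s

Using the Heisenberg uncertainty principle:
ΔxΔp ≥ ℏ/2

With Δx ≈ L = 1.600e-15 m (the confinement size):
Δp_min = ℏ/(2Δx)
Δp_min = (1.055e-34 J·s) / (2 × 1.600e-15 m)
Δp_min = 3.296e-20 kg·m/s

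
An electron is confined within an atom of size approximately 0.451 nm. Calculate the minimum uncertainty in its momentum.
1.169 × 10^-25 kg·m/s

Using the Heisenberg uncertainty principle:
ΔxΔp ≥ ℏ/2

With Δx ≈ L = 4.510e-10 m (the confinement size):
Δp_min = ℏ/(2Δx)
Δp_min = (1.055e-34 J·s) / (2 × 4.510e-10 m)
Δp_min = 1.169e-25 kg·m/s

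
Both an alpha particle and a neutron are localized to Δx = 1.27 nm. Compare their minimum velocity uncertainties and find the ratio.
The neutron has the larger minimum velocity uncertainty, by a ratio of 4.0.

For both particles, Δp_min = ℏ/(2Δx) = 4.152e-26 kg·m/s (same for both).

The velocity uncertainty is Δv = Δp/m:
- alpha particle: Δv = 4.152e-26 / 6.645e-27 = 6.248e+00 m/s = 6.248 m/s
- neutron: Δv = 4.152e-26 / 1.675e-27 = 2.479e+01 m/s = 24.788 m/s

Ratio: 2.479e+01 / 6.248e+00 = 4.0

The lighter particle has larger velocity uncertainty because Δv ∝ 1/m.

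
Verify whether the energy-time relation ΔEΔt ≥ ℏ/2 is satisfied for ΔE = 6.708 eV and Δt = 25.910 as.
No, it violates the uncertainty relation.

Calculate the product ΔEΔt:
ΔE = 6.708 eV = 1.075e-18 J
ΔEΔt = (1.075e-18 J) × (2.591e-17 s)
ΔEΔt = 2.785e-35 J·s

Compare to the minimum allowed value ℏ/2:
ℏ/2 = 5.273e-35 J·s

Since ΔEΔt = 2.785e-35 J·s < 5.273e-35 J·s = ℏ/2,
this violates the uncertainty relation.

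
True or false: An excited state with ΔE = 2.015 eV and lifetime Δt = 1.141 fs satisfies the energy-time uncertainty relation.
Yes, it satisfies the uncertainty relation.

Calculate the product ΔEΔt:
ΔE = 2.015 eV = 3.228e-19 J
ΔEΔt = (3.228e-19 J) × (1.141e-15 s)
ΔEΔt = 3.684e-34 J·s

Compare to the minimum allowed value ℏ/2:
ℏ/2 = 5.273e-35 J·s

Since ΔEΔt = 3.684e-34 J·s ≥ 5.273e-35 J·s = ℏ/2,
this satisfies the uncertainty relation.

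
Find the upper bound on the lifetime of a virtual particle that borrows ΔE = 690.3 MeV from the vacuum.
4.768 × 10^-25 s

Using the energy-time uncertainty principle:
ΔEΔt ≥ ℏ/2

For a virtual particle borrowing energy ΔE, the maximum lifetime is:
Δt_max = ℏ/(2ΔE)

Converting energy:
ΔE = 690.3 MeV = 1.106e-10 J

Δt_max = (1.055e-34 J·s) / (2 × 1.106e-10 J)
Δt_max = 4.768e-25 s = 4.768 × 10^-25 s

Virtual particles with higher borrowed energy exist for shorter times.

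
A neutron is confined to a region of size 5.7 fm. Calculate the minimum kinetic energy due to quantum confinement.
159.443 keV

Using the uncertainty principle:

1. Position uncertainty: Δx ≈ 5.700e-15 m
2. Minimum momentum uncertainty: Δp = ℏ/(2Δx) = 9.251e-21 kg·m/s
3. Minimum kinetic energy:
   KE = (Δp)²/(2m) = (9.251e-21)²/(2 × 1.675e-27 kg)
   KE = 2.555e-14 J = 159.443 keV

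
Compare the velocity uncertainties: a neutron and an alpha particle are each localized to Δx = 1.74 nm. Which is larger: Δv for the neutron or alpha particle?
The neutron has the larger minimum velocity uncertainty, by a ratio of 4.0.

For both particles, Δp_min = ℏ/(2Δx) = 3.030e-26 kg·m/s (same for both).

The velocity uncertainty is Δv = Δp/m:
- neutron: Δv = 3.030e-26 / 1.675e-27 = 1.809e+01 m/s = 18.093 m/s
- alpha particle: Δv = 3.030e-26 / 6.645e-27 = 4.561e+00 m/s = 4.561 m/s

Ratio: 1.809e+01 / 4.561e+00 = 4.0

The lighter particle has larger velocity uncertainty because Δv ∝ 1/m.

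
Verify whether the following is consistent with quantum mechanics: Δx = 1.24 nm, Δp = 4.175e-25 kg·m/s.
Yes, it satisfies the uncertainty principle.

Calculate the product ΔxΔp:
ΔxΔp = (1.240e-09 m) × (4.175e-25 kg·m/s)
ΔxΔp = 5.177e-34 J·s

Compare to the minimum allowed value ℏ/2:
ℏ/2 = 5.273e-35 J·s

Since ΔxΔp = 5.177e-34 J·s ≥ 5.273e-35 J·s = ℏ/2,
the measurement satisfies the uncertainty principle.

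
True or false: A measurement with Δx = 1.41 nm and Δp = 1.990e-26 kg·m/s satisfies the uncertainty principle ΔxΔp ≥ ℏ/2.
No, it violates the uncertainty principle (impossible measurement).

Calculate the product ΔxΔp:
ΔxΔp = (1.410e-09 m) × (1.990e-26 kg·m/s)
ΔxΔp = 2.806e-35 J·s

Compare to the minimum allowed value ℏ/2:
ℏ/2 = 5.273e-35 J·s

Since ΔxΔp = 2.806e-35 J·s < 5.273e-35 J·s = ℏ/2,
the measurement violates the uncertainty principle.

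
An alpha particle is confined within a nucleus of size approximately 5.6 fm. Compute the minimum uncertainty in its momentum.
9.416 × 10^-21 kg·m/s

Using the Heisenberg uncertainty principle:
ΔxΔp ≥ ℏ/2

With Δx ≈ L = 5.600e-15 m (the confinement size):
Δp_min = ℏ/(2Δx)
Δp_min = (1.055e-34 J·s) / (2 × 5.600e-15 m)
Δp_min = 9.416e-21 kg·m/s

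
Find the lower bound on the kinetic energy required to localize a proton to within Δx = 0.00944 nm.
58.212 meV

Localizing a particle requires giving it sufficient momentum uncertainty:

1. From uncertainty principle: Δp ≥ ℏ/(2Δx)
   Δp_min = (1.055e-34 J·s) / (2 × 9.440e-12 m)
   Δp_min = 5.586e-24 kg·m/s

2. This momentum uncertainty corresponds to kinetic energy:
   KE ≈ (Δp)²/(2m) = (5.586e-24)²/(2 × 1.673e-27 kg)
   KE = 9.327e-21 J = 58.212 meV

Tighter localization requires more energy.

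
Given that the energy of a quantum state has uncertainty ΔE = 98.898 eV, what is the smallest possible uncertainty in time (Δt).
3.328 as

Using the energy-time uncertainty principle:
ΔEΔt ≥ ℏ/2

The minimum uncertainty in time is:
Δt_min = ℏ/(2ΔE)
Δt_min = (1.055e-34 J·s) / (2 × 1.585e-17 J)
Δt_min = 3.328e-18 s = 3.328 as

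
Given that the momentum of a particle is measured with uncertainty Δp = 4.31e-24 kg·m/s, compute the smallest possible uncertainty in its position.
12.234 pm

Using the Heisenberg uncertainty principle:
ΔxΔp ≥ ℏ/2

The minimum uncertainty in position is:
Δx_min = ℏ/(2Δp)
Δx_min = (1.055e-34 J·s) / (2 × 4.310e-24 kg·m/s)
Δx_min = 1.223e-11 m = 12.234 pm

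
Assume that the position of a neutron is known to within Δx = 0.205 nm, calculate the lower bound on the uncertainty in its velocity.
153.566 m/s

Using the Heisenberg uncertainty principle and Δp = mΔv:
ΔxΔp ≥ ℏ/2
Δx(mΔv) ≥ ℏ/2

The minimum uncertainty in velocity is:
Δv_min = ℏ/(2mΔx)
Δv_min = (1.055e-34 J·s) / (2 × 1.675e-27 kg × 2.050e-10 m)
Δv_min = 1.536e+02 m/s = 153.566 m/s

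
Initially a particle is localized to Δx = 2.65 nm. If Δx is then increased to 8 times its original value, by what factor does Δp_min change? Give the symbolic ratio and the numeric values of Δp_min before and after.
Original Δp_min = 1.990 × 10^-26 kg·m/s; new Δp'_min = 2.487 × 10^-27 kg·m/s; ratio Δp'_min/Δp_min = 1/8.

From the uncertainty principle ΔxΔp ≥ ℏ/2, the minimum momentum uncertainty is Δp_min = ℏ/(2Δx).

Original (Δx = 2.65 nm = 2.650e-09 m):
Δp_min = (1.055e-34 J·s)/(2 × 2.650e-09 m) = 1.990e-26 kg·m/s

When Δx → 8Δx:
Δp'_min = ℏ/(2 × 8Δx) = (1/8) × ℏ/(2Δx) = (1/8) × Δp_min
Δp'_min = 1/8 × 1.990e-26 kg·m/s = 2.487e-27 kg·m/s

Since Δp_min ∝ 1/Δx, when Δx is increased to 8 times its original value, Δp_min decreases to 1/8 of its original value.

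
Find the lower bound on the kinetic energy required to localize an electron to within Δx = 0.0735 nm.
1.763 eV

Localizing a particle requires giving it sufficient momentum uncertainty:

1. From uncertainty principle: Δp ≥ ℏ/(2Δx)
   Δp_min = (1.055e-34 J·s) / (2 × 7.350e-11 m)
   Δp_min = 7.174e-25 kg·m/s

2. This momentum uncertainty corresponds to kinetic energy:
   KE ≈ (Δp)²/(2m) = (7.174e-25)²/(2 × 9.109e-31 kg)
   KE = 2.825e-19 J = 1.763 eV

Tighter localization requires more energy.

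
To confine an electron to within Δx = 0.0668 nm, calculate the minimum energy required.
2.135 eV

Localizing a particle requires giving it sufficient momentum uncertainty:

1. From uncertainty principle: Δp ≥ ℏ/(2Δx)
   Δp_min = (1.055e-34 J·s) / (2 × 6.680e-11 m)
   Δp_min = 7.894e-25 kg·m/s

2. This momentum uncertainty corresponds to kinetic energy:
   KE ≈ (Δp)²/(2m) = (7.894e-25)²/(2 × 9.109e-31 kg)
   KE = 3.420e-19 J = 2.135 eV

Tighter localization requires more energy.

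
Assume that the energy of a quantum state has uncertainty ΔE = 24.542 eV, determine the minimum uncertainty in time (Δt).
13.410 as

Using the energy-time uncertainty principle:
ΔEΔt ≥ ℏ/2

The minimum uncertainty in time is:
Δt_min = ℏ/(2ΔE)
Δt_min = (1.055e-34 J·s) / (2 × 3.932e-18 J)
Δt_min = 1.341e-17 s = 13.410 as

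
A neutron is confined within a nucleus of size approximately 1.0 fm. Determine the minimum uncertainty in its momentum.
5.273 × 10^-20 kg·m/s

Using the Heisenberg uncertainty principle:
ΔxΔp ≥ ℏ/2

With Δx ≈ L = 1.000e-15 m (the confinement size):
Δp_min = ℏ/(2Δx)
Δp_min = (1.055e-34 J·s) / (2 × 1.000e-15 m)
Δp_min = 5.273e-20 kg·m/s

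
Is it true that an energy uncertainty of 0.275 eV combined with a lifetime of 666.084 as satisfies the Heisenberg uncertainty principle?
No, it violates the uncertainty relation.

Calculate the product ΔEΔt:
ΔE = 0.275 eV = 4.406e-20 J
ΔEΔt = (4.406e-20 J) × (6.661e-16 s)
ΔEΔt = 2.935e-35 J·s

Compare to the minimum allowed value ℏ/2:
ℏ/2 = 5.273e-35 J·s

Since ΔEΔt = 2.935e-35 J·s < 5.273e-35 J·s = ℏ/2,
this violates the uncertainty relation.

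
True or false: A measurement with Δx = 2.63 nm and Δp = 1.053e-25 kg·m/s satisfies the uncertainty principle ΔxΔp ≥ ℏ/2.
Yes, it satisfies the uncertainty principle.

Calculate the product ΔxΔp:
ΔxΔp = (2.630e-09 m) × (1.053e-25 kg·m/s)
ΔxΔp = 2.769e-34 J·s

Compare to the minimum allowed value ℏ/2:
ℏ/2 = 5.273e-35 J·s

Since ΔxΔp = 2.769e-34 J·s ≥ 5.273e-35 J·s = ℏ/2,
the measurement satisfies the uncertainty principle.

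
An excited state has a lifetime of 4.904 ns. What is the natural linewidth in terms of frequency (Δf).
16.227 MHz

Using the energy-time uncertainty principle and E = hf:
ΔEΔt ≥ ℏ/2
hΔf·Δt ≥ ℏ/2

The minimum frequency uncertainty is:
Δf = ℏ/(2hτ) = 1/(4πτ)
Δf = 1/(4π × 4.904e-09 s)
Δf = 1.623e+07 Hz = 16.227 MHz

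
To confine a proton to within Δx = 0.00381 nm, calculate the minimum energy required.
357.359 meV

Localizing a particle requires giving it sufficient momentum uncertainty:

1. From uncertainty principle: Δp ≥ ℏ/(2Δx)
   Δp_min = (1.055e-34 J·s) / (2 × 3.810e-12 m)
   Δp_min = 1.384e-23 kg·m/s

2. This momentum uncertainty corresponds to kinetic energy:
   KE ≈ (Δp)²/(2m) = (1.384e-23)²/(2 × 1.673e-27 kg)
   KE = 5.726e-20 J = 357.359 meV

Tighter localization requires more energy.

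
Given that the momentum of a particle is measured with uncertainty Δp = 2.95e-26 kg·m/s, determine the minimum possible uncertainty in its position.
1.787 nm

Using the Heisenberg uncertainty principle:
ΔxΔp ≥ ℏ/2

The minimum uncertainty in position is:
Δx_min = ℏ/(2Δp)
Δx_min = (1.055e-34 J·s) / (2 × 2.950e-26 kg·m/s)
Δx_min = 1.787e-09 m = 1.787 nm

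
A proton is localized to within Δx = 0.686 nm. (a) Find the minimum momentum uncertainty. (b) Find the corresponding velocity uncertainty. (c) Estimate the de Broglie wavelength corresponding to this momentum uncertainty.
(a) Δp_min = 7.686 × 10^-26 kg·m/s
(b) Δv_min = 45.954 m/s
(c) λ_dB = 8.621 nm

Step-by-step:

(a) From the uncertainty principle:
Δp_min = ℏ/(2Δx) = (1.055e-34 J·s)/(2 × 6.860e-10 m) = 7.686e-26 kg·m/s

(b) The velocity uncertainty:
Δv = Δp/m = (7.686e-26 kg·m/s)/(1.673e-27 kg) = 4.595e+01 m/s = 45.954 m/s

(c) The de Broglie wavelength for this momentum:
λ = h/p = (6.626e-34 J·s)/(7.686e-26 kg·m/s) = 8.621e-09 m = 8.621 nm

Note: The de Broglie wavelength is comparable to the localization size, as expected from wave-particle duality.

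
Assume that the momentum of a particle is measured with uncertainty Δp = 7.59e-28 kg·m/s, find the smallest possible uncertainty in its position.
69.471 nm

Using the Heisenberg uncertainty principle:
ΔxΔp ≥ ℏ/2

The minimum uncertainty in position is:
Δx_min = ℏ/(2Δp)
Δx_min = (1.055e-34 J·s) / (2 × 7.590e-28 kg·m/s)
Δx_min = 6.947e-08 m = 69.471 nm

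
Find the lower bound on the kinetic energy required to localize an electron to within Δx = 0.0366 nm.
7.111 eV

Localizing a particle requires giving it sufficient momentum uncertainty:

1. From uncertainty principle: Δp ≥ ℏ/(2Δx)
   Δp_min = (1.055e-34 J·s) / (2 × 3.660e-11 m)
   Δp_min = 1.441e-24 kg·m/s

2. This momentum uncertainty corresponds to kinetic energy:
   KE ≈ (Δp)²/(2m) = (1.441e-24)²/(2 × 9.109e-31 kg)
   KE = 1.139e-18 J = 7.111 eV

Tighter localization requires more energy.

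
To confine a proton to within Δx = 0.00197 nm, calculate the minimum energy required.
1.337 eV

Localizing a particle requires giving it sufficient momentum uncertainty:

1. From uncertainty principle: Δp ≥ ℏ/(2Δx)
   Δp_min = (1.055e-34 J·s) / (2 × 1.970e-12 m)
   Δp_min = 2.677e-23 kg·m/s

2. This momentum uncertainty corresponds to kinetic energy:
   KE ≈ (Δp)²/(2m) = (2.677e-23)²/(2 × 1.673e-27 kg)
   KE = 2.142e-19 J = 1.337 eV

Tighter localization requires more energy.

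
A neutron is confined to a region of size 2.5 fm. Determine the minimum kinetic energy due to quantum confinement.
828.850 keV

Using the uncertainty principle:

1. Position uncertainty: Δx ≈ 2.500e-15 m
2. Minimum momentum uncertainty: Δp = ℏ/(2Δx) = 2.109e-20 kg·m/s
3. Minimum kinetic energy:
   KE = (Δp)²/(2m) = (2.109e-20)²/(2 × 1.675e-27 kg)
   KE = 1.328e-13 J = 828.850 keV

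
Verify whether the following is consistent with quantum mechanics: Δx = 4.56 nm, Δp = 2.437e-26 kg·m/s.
Yes, it satisfies the uncertainty principle.

Calculate the product ΔxΔp:
ΔxΔp = (4.560e-09 m) × (2.437e-26 kg·m/s)
ΔxΔp = 1.111e-34 J·s

Compare to the minimum allowed value ℏ/2:
ℏ/2 = 5.273e-35 J·s

Since ΔxΔp = 1.111e-34 J·s ≥ 5.273e-35 J·s = ℏ/2,
the measurement satisfies the uncertainty principle.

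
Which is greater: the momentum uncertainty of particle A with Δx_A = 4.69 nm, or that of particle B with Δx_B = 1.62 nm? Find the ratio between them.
Particle B has the larger minimum momentum uncertainty, by a factor of 2.90.

For each particle, the minimum momentum uncertainty is Δp_min = ℏ/(2Δx):

Particle A: Δp_A = ℏ/(2×4.690e-09 m) = 1.124e-26 kg·m/s
Particle B: Δp_B = ℏ/(2×1.620e-09 m) = 3.255e-26 kg·m/s

Ratio: Δp_B/Δp_A = 2.90

Since Δp_min ∝ 1/Δx, the particle with smaller position uncertainty (B) has larger momentum uncertainty.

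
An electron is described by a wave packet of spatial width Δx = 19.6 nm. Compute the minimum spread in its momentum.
2.690 × 10^-27 kg·m/s

For a wave packet, the spatial width Δx and momentum spread Δp are related by the uncertainty principle:
ΔxΔp ≥ ℏ/2

The minimum momentum spread is:
Δp_min = ℏ/(2Δx)
Δp_min = (1.055e-34 J·s) / (2 × 1.960e-08 m)
Δp_min = 2.690e-27 kg·m/s

A wave packet cannot have both a well-defined position and well-defined momentum.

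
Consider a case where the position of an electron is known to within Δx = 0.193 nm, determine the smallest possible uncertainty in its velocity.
299.916 km/s

Using the Heisenberg uncertainty principle and Δp = mΔv:
ΔxΔp ≥ ℏ/2
Δx(mΔv) ≥ ℏ/2

The minimum uncertainty in velocity is:
Δv_min = ℏ/(2mΔx)
Δv_min = (1.055e-34 J·s) / (2 × 9.109e-31 kg × 1.930e-10 m)
Δv_min = 2.999e+05 m/s = 299.916 km/s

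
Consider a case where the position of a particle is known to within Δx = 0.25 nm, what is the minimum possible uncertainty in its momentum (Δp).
2.109 × 10^-25 kg·m/s

Using the Heisenberg uncertainty principle:
ΔxΔp ≥ ℏ/2

The minimum uncertainty in momentum is:
Δp_min = ℏ/(2Δx)
Δp_min = (1.055e-34 J·s) / (2 × 2.500e-10 m)
Δp_min = 2.109e-25 kg·m/s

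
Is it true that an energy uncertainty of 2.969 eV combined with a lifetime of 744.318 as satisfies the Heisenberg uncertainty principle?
Yes, it satisfies the uncertainty relation.

Calculate the product ΔEΔt:
ΔE = 2.969 eV = 4.757e-19 J
ΔEΔt = (4.757e-19 J) × (7.443e-16 s)
ΔEΔt = 3.541e-34 J·s

Compare to the minimum allowed value ℏ/2:
ℏ/2 = 5.273e-35 J·s

Since ΔEΔt = 3.541e-34 J·s ≥ 5.273e-35 J·s = ℏ/2,
this satisfies the uncertainty relation.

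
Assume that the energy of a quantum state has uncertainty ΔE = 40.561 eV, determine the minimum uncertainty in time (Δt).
8.114 as

Using the energy-time uncertainty principle:
ΔEΔt ≥ ℏ/2

The minimum uncertainty in time is:
Δt_min = ℏ/(2ΔE)
Δt_min = (1.055e-34 J·s) / (2 × 6.499e-18 J)
Δt_min = 8.114e-18 s = 8.114 as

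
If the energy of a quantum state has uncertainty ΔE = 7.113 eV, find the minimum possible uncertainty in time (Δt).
46.268 as

Using the energy-time uncertainty principle:
ΔEΔt ≥ ℏ/2

The minimum uncertainty in time is:
Δt_min = ℏ/(2ΔE)
Δt_min = (1.055e-34 J·s) / (2 × 1.140e-18 J)
Δt_min = 4.627e-17 s = 46.268 as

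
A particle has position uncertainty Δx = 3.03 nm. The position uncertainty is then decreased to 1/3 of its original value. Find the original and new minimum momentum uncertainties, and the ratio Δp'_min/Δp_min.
Original Δp_min = 1.740 × 10^-26 kg·m/s; new Δp'_min = 5.221 × 10^-26 kg·m/s; ratio Δp'_min/Δp_min = 3.

From the uncertainty principle ΔxΔp ≥ ℏ/2, the minimum momentum uncertainty is Δp_min = ℏ/(2Δx).

Original (Δx = 3.03 nm = 3.030e-09 m):
Δp_min = (1.055e-34 J·s)/(2 × 3.030e-09 m) = 1.740e-26 kg·m/s

When Δx → (1/3)Δx:
Δp'_min = ℏ/(2 × (1/3)Δx) = 3 × ℏ/(2Δx) = 3 × Δp_min
Δp'_min = 3 × 1.740e-26 kg·m/s = 5.221e-26 kg·m/s

Since Δp_min ∝ 1/Δx, when Δx is decreased to 1/3 of its original value, Δp_min increases to 3 times its original value.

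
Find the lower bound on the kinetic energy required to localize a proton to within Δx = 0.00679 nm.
112.516 meV

Localizing a particle requires giving it sufficient momentum uncertainty:

1. From uncertainty principle: Δp ≥ ℏ/(2Δx)
   Δp_min = (1.055e-34 J·s) / (2 × 6.790e-12 m)
   Δp_min = 7.766e-24 kg·m/s

2. This momentum uncertainty corresponds to kinetic energy:
   KE ≈ (Δp)²/(2m) = (7.766e-24)²/(2 × 1.673e-27 kg)
   KE = 1.803e-20 J = 112.516 meV

Tighter localization requires more energy.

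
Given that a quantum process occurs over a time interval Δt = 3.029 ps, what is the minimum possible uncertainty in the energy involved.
108.652 μeV

Using the energy-time uncertainty principle:
ΔEΔt ≥ ℏ/2

The minimum uncertainty in energy is:
ΔE_min = ℏ/(2Δt)
ΔE_min = (1.055e-34 J·s) / (2 × 3.029e-12 s)
ΔE_min = 1.741e-23 J = 108.652 μeV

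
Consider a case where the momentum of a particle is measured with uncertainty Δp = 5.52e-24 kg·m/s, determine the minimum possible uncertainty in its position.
9.552 pm

Using the Heisenberg uncertainty principle:
ΔxΔp ≥ ℏ/2

The minimum uncertainty in position is:
Δx_min = ℏ/(2Δp)
Δx_min = (1.055e-34 J·s) / (2 × 5.520e-24 kg·m/s)
Δx_min = 9.552e-12 m = 9.552 pm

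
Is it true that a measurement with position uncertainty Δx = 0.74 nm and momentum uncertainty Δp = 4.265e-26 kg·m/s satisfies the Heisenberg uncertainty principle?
No, it violates the uncertainty principle (impossible measurement).

Calculate the product ΔxΔp:
ΔxΔp = (7.400e-10 m) × (4.265e-26 kg·m/s)
ΔxΔp = 3.156e-35 J·s

Compare to the minimum allowed value ℏ/2:
ℏ/2 = 5.273e-35 J·s

Since ΔxΔp = 3.156e-35 J·s < 5.273e-35 J·s = ℏ/2,
the measurement violates the uncertainty principle.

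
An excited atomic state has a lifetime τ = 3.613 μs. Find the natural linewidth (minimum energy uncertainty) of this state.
91.089 peV

Using the energy-time uncertainty principle:
ΔEΔt ≥ ℏ/2

The lifetime τ represents the time uncertainty Δt.
The natural linewidth (minimum energy uncertainty) is:

ΔE = ℏ/(2τ)
ΔE = (1.055e-34 J·s) / (2 × 3.613e-06 s)
ΔE = 1.459e-29 J = 91.089 peV

This natural linewidth limits the precision of spectroscopic measurements.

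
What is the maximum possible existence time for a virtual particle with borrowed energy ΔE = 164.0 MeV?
2.007 ys

Using the energy-time uncertainty principle:
ΔEΔt ≥ ℏ/2

For a virtual particle borrowing energy ΔE, the maximum lifetime is:
Δt_max = ℏ/(2ΔE)

Converting energy:
ΔE = 164.0 MeV = 2.628e-11 J

Δt_max = (1.055e-34 J·s) / (2 × 2.628e-11 J)
Δt_max = 2.007e-24 s = 2.007 ys

Virtual particles with higher borrowed energy exist for shorter times.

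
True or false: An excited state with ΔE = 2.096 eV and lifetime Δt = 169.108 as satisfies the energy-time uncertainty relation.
Yes, it satisfies the uncertainty relation.

Calculate the product ΔEΔt:
ΔE = 2.096 eV = 3.358e-19 J
ΔEΔt = (3.358e-19 J) × (1.691e-16 s)
ΔEΔt = 5.679e-35 J·s

Compare to the minimum allowed value ℏ/2:
ℏ/2 = 5.273e-35 J·s

Since ΔEΔt = 5.679e-35 J·s ≥ 5.273e-35 J·s = ℏ/2,
this satisfies the uncertainty relation.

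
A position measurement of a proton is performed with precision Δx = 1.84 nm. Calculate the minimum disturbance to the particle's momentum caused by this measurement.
2.866 × 10^-26 kg·m/s

The uncertainty principle implies that measuring position disturbs momentum:
ΔxΔp ≥ ℏ/2

When we measure position with precision Δx, we necessarily introduce a momentum uncertainty:
Δp ≥ ℏ/(2Δx)
Δp_min = (1.055e-34 J·s) / (2 × 1.840e-09 m)
Δp_min = 2.866e-26 kg·m/s

The more precisely we measure position, the greater the momentum disturbance.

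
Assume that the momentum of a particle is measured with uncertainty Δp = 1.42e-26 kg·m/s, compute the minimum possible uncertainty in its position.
3.713 nm

Using the Heisenberg uncertainty principle:
ΔxΔp ≥ ℏ/2

The minimum uncertainty in position is:
Δx_min = ℏ/(2Δp)
Δx_min = (1.055e-34 J·s) / (2 × 1.420e-26 kg·m/s)
Δx_min = 3.713e-09 m = 3.713 nm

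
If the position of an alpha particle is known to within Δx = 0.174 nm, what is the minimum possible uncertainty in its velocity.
45.606 m/s

Using the Heisenberg uncertainty principle and Δp = mΔv:
ΔxΔp ≥ ℏ/2
Δx(mΔv) ≥ ℏ/2

The minimum uncertainty in velocity is:
Δv_min = ℏ/(2mΔx)
Δv_min = (1.055e-34 J·s) / (2 × 6.645e-27 kg × 1.740e-10 m)
Δv_min = 4.561e+01 m/s = 45.606 m/s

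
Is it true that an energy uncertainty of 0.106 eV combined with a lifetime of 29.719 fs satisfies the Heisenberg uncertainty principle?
Yes, it satisfies the uncertainty relation.

Calculate the product ΔEΔt:
ΔE = 0.106 eV = 1.698e-20 J
ΔEΔt = (1.698e-20 J) × (2.972e-14 s)
ΔEΔt = 5.047e-34 J·s

Compare to the minimum allowed value ℏ/2:
ℏ/2 = 5.273e-35 J·s

Since ΔEΔt = 5.047e-34 J·s ≥ 5.273e-35 J·s = ℏ/2,
this satisfies the uncertainty relation.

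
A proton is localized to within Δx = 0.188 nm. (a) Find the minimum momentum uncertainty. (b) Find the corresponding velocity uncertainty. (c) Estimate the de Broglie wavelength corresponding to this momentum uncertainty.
(a) Δp_min = 2.805 × 10^-25 kg·m/s
(b) Δv_min = 167.684 m/s
(c) λ_dB = 2.362 nm

Step-by-step:

(a) From the uncertainty principle:
Δp_min = ℏ/(2Δx) = (1.055e-34 J·s)/(2 × 1.880e-10 m) = 2.805e-25 kg·m/s

(b) The velocity uncertainty:
Δv = Δp/m = (2.805e-25 kg·m/s)/(1.673e-27 kg) = 1.677e+02 m/s = 167.684 m/s

(c) The de Broglie wavelength for this momentum:
λ = h/p = (6.626e-34 J·s)/(2.805e-25 kg·m/s) = 2.362e-09 m = 2.362 nm

Note: The de Broglie wavelength is comparable to the localization size, as expected from wave-particle duality.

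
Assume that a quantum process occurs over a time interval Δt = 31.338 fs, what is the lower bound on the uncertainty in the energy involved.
10.502 meV

Using the energy-time uncertainty principle:
ΔEΔt ≥ ℏ/2

The minimum uncertainty in energy is:
ΔE_min = ℏ/(2Δt)
ΔE_min = (1.055e-34 J·s) / (2 × 3.134e-14 s)
ΔE_min = 1.683e-21 J = 10.502 meV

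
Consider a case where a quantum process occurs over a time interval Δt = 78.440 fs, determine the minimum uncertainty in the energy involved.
4.196 meV

Using the energy-time uncertainty principle:
ΔEΔt ≥ ℏ/2

The minimum uncertainty in energy is:
ΔE_min = ℏ/(2Δt)
ΔE_min = (1.055e-34 J·s) / (2 × 7.844e-14 s)
ΔE_min = 6.722e-22 J = 4.196 meV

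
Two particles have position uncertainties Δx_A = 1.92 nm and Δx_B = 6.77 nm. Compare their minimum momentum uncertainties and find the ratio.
Particle A has the larger minimum momentum uncertainty, by a factor of 3.53.

For each particle, the minimum momentum uncertainty is Δp_min = ℏ/(2Δx):

Particle A: Δp_A = ℏ/(2×1.920e-09 m) = 2.746e-26 kg·m/s
Particle B: Δp_B = ℏ/(2×6.770e-09 m) = 7.789e-27 kg·m/s

Ratio: Δp_A/Δp_B = 3.53

Since Δp_min ∝ 1/Δx, the particle with smaller position uncertainty (A) has larger momentum uncertainty.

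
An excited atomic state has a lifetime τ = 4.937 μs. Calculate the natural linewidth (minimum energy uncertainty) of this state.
66.661 peV

Using the energy-time uncertainty principle:
ΔEΔt ≥ ℏ/2

The lifetime τ represents the time uncertainty Δt.
The natural linewidth (minimum energy uncertainty) is:

ΔE = ℏ/(2τ)
ΔE = (1.055e-34 J·s) / (2 × 4.937e-06 s)
ΔE = 1.068e-29 J = 66.661 peV

This natural linewidth limits the precision of spectroscopic measurements.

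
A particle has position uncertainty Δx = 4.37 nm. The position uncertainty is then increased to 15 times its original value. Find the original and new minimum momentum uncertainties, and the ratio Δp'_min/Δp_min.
Original Δp_min = 1.207 × 10^-26 kg·m/s; new Δp'_min = 8.044 × 10^-28 kg·m/s; ratio Δp'_min/Δp_min = 1/15.

From the uncertainty principle ΔxΔp ≥ ℏ/2, the minimum momentum uncertainty is Δp_min = ℏ/(2Δx).

Original (Δx = 4.37 nm = 4.370e-09 m):
Δp_min = (1.055e-34 J·s)/(2 × 4.370e-09 m) = 1.207e-26 kg·m/s

When Δx → 15Δx:
Δp'_min = ℏ/(2 × 15Δx) = (1/15) × ℏ/(2Δx) = (1/15) × Δp_min
Δp'_min = 1/15 × 1.207e-26 kg·m/s = 8.044e-28 kg·m/s

Since Δp_min ∝ 1/Δx, when Δx is increased to 15 times its original value, Δp_min decreases to 1/15 of its original value.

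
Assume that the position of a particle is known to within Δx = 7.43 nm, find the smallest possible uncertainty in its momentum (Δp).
7.097 × 10^-27 kg·m/s

Using the Heisenberg uncertainty principle:
ΔxΔp ≥ ℏ/2

The minimum uncertainty in momentum is:
Δp_min = ℏ/(2Δx)
Δp_min = (1.055e-34 J·s) / (2 × 7.430e-09 m)
Δp_min = 7.097e-27 kg·m/s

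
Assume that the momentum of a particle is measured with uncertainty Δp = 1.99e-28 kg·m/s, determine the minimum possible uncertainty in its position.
264.968 nm

Using the Heisenberg uncertainty principle:
ΔxΔp ≥ ℏ/2

The minimum uncertainty in position is:
Δx_min = ℏ/(2Δp)
Δx_min = (1.055e-34 J·s) / (2 × 1.990e-28 kg·m/s)
Δx_min = 2.650e-07 m = 264.968 nm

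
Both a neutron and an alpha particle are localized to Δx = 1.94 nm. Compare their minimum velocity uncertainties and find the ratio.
The neutron has the larger minimum velocity uncertainty, by a ratio of 4.0.

For both particles, Δp_min = ℏ/(2Δx) = 2.718e-26 kg·m/s (same for both).

The velocity uncertainty is Δv = Δp/m:
- neutron: Δv = 2.718e-26 / 1.675e-27 = 1.623e+01 m/s = 16.227 m/s
- alpha particle: Δv = 2.718e-26 / 6.645e-27 = 4.090e+00 m/s = 4.090 m/s

Ratio: 1.623e+01 / 4.090e+00 = 4.0

The lighter particle has larger velocity uncertainty because Δv ∝ 1/m.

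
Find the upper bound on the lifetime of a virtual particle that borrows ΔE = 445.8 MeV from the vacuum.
7.382 × 10^-25 s

Using the energy-time uncertainty principle:
ΔEΔt ≥ ℏ/2

For a virtual particle borrowing energy ΔE, the maximum lifetime is:
Δt_max = ℏ/(2ΔE)

Converting energy:
ΔE = 445.8 MeV = 7.143e-11 J

Δt_max = (1.055e-34 J·s) / (2 × 7.143e-11 J)
Δt_max = 7.382e-25 s = 7.382 × 10^-25 s

Virtual particles with higher borrowed energy exist for shorter times.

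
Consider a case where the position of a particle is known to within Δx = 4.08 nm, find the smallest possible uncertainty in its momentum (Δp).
1.292 × 10^-26 kg·m/s

Using the Heisenberg uncertainty principle:
ΔxΔp ≥ ℏ/2

The minimum uncertainty in momentum is:
Δp_min = ℏ/(2Δx)
Δp_min = (1.055e-34 J·s) / (2 × 4.080e-09 m)
Δp_min = 1.292e-26 kg·m/s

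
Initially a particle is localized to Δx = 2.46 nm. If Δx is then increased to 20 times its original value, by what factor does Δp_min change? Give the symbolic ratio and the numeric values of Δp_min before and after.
Original Δp_min = 2.143 × 10^-26 kg·m/s; new Δp'_min = 1.072 × 10^-27 kg·m/s; ratio Δp'_min/Δp_min = 1/20.

From the uncertainty principle ΔxΔp ≥ ℏ/2, the minimum momentum uncertainty is Δp_min = ℏ/(2Δx).

Original (Δx = 2.46 nm = 2.460e-09 m):
Δp_min = (1.055e-34 J·s)/(2 × 2.460e-09 m) = 2.143e-26 kg·m/s

When Δx → 20Δx:
Δp'_min = ℏ/(2 × 20Δx) = (1/20) × ℏ/(2Δx) = (1/20) × Δp_min
Δp'_min = 1/20 × 2.143e-26 kg·m/s = 1.072e-27 kg·m/s

Since Δp_min ∝ 1/Δx, when Δx is increased to 20 times its original value, Δp_min decreases to 1/20 of its original value.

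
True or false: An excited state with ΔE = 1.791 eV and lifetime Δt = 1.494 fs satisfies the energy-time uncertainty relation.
Yes, it satisfies the uncertainty relation.

Calculate the product ΔEΔt:
ΔE = 1.791 eV = 2.869e-19 J
ΔEΔt = (2.869e-19 J) × (1.494e-15 s)
ΔEΔt = 4.287e-34 J·s

Compare to the minimum allowed value ℏ/2:
ℏ/2 = 5.273e-35 J·s

Since ΔEΔt = 4.287e-34 J·s ≥ 5.273e-35 J·s = ℏ/2,
this satisfies the uncertainty relation.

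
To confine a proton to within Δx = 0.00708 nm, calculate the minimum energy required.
103.487 meV

Localizing a particle requires giving it sufficient momentum uncertainty:

1. From uncertainty principle: Δp ≥ ℏ/(2Δx)
   Δp_min = (1.055e-34 J·s) / (2 × 7.080e-12 m)
   Δp_min = 7.448e-24 kg·m/s

2. This momentum uncertainty corresponds to kinetic energy:
   KE ≈ (Δp)²/(2m) = (7.448e-24)²/(2 × 1.673e-27 kg)
   KE = 1.658e-20 J = 103.487 meV

Tighter localization requires more energy.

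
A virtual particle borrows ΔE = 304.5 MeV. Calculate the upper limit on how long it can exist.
1.081 ys

Using the energy-time uncertainty principle:
ΔEΔt ≥ ℏ/2

For a virtual particle borrowing energy ΔE, the maximum lifetime is:
Δt_max = ℏ/(2ΔE)

Converting energy:
ΔE = 304.5 MeV = 4.879e-11 J

Δt_max = (1.055e-34 J·s) / (2 × 4.879e-11 J)
Δt_max = 1.081e-24 s = 1.081 ys

Virtual particles with higher borrowed energy exist for shorter times.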